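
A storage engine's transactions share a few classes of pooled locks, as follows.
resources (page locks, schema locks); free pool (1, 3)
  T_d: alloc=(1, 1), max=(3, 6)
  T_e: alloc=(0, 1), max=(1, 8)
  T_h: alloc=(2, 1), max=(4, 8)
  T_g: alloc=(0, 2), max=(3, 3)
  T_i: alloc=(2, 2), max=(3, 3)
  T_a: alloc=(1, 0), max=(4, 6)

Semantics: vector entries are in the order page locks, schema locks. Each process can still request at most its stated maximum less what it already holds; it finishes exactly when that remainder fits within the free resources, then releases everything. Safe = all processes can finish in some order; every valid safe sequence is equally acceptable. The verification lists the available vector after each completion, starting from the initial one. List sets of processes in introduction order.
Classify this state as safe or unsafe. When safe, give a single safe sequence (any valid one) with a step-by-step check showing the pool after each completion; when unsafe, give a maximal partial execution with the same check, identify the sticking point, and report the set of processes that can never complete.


The state is SAFE; one workable sequence: T_i, T_g, T_a, T_d, T_e, T_h.
Key observation: the first exact fit in this order is T_i — it needs (1, 1) with (1, 3) free, meeting a requested resource to the last unit.
Verifying each step:
  pool = (1, 3)
  run T_i (needs (1, 1), free (1, 3)); after release of (2, 2) the pool is (3, 5)
  run T_g (needs (3, 1), free (3, 5)); after release of (0, 2) the pool is (3, 7)
  run T_a (needs (3, 6), free (3, 7)); after release of (1, 0) the pool is (4, 7)
  run T_d (needs (2, 5), free (4, 7)); after release of (1, 1) the pool is (5, 8)
  run T_e (needs (1, 7), free (5, 8)); after release of (0, 1) the pool is (5, 9)
  run T_h (needs (2, 7), free (5, 9)); after release of (2, 1) the pool is (7, 10)


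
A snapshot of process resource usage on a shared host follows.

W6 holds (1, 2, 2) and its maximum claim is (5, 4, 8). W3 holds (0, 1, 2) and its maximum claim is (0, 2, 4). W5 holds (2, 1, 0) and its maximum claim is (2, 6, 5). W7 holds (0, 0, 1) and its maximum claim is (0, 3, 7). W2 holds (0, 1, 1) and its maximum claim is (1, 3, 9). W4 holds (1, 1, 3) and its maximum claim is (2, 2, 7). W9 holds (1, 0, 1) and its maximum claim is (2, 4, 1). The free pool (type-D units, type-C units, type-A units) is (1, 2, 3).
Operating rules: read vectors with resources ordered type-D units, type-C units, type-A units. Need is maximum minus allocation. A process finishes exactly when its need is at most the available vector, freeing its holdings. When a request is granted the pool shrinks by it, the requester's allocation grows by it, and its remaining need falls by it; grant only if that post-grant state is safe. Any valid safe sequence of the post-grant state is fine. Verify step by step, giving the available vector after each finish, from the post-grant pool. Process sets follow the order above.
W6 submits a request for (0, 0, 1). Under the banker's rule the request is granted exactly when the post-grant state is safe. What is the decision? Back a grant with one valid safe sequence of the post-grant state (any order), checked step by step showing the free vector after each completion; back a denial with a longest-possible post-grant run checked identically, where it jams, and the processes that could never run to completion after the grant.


GRANT — the state after the grant stays safe, e.g. via W3, W4, W7, W2, W9, W5, W6.
Key observation: (1, 2, 2) free after granting still covers W3 first, and each release covers the next.
Verifying the post-grant state step by step:
  pool = (1, 2, 2)
  W3 needs (0, 1, 2) <= (1, 2, 2) -> finishes; pool += (0, 1, 2) = (1, 3, 4)
  W4 needs (1, 1, 4) <= (1, 3, 4) -> finishes; pool += (1, 1, 3) = (2, 4, 7)
  W7 needs (0, 3, 6) <= (2, 4, 7) -> finishes; pool += (0, 0, 1) = (2, 4, 8)
  W2 needs (1, 2, 8) <= (2, 4, 8) -> finishes; pool += (0, 1, 1) = (2, 5, 9)
  W9 needs (1, 4, 0) <= (2, 5, 9) -> finishes; pool += (1, 0, 1) = (3, 5, 10)
  W5 needs (0, 5, 5) <= (3, 5, 10) -> finishes; pool += (2, 1, 0) = (5, 6, 10)
  W6 needs (4, 2, 5) <= (5, 6, 10) -> finishes; pool += (1, 2, 3) = (6, 8, 13)


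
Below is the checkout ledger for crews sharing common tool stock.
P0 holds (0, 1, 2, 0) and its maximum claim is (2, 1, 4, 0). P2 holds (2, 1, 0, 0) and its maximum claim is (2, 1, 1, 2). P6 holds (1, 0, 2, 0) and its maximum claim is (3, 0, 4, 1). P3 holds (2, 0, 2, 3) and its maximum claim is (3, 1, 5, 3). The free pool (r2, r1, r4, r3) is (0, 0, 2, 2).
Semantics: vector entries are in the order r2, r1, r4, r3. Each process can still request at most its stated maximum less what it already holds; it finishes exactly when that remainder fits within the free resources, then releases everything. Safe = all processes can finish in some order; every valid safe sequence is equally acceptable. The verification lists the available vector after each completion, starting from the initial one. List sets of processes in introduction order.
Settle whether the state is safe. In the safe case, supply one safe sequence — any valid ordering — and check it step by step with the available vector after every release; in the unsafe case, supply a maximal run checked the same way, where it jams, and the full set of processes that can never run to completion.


SAFE, for example via the order P2, P6, P0, P3.
Key observation: reading the order forward, P2 is the first process whose need (0, 0, 1, 2) meets the free pool (0, 0, 2, 2) exactly on a resource it requests.
Walking it through:
  pool = (0, 0, 2, 2)
  run P2 (needs (0, 0, 1, 2), free (0, 0, 2, 2)); after release of (2, 1, 0, 0) the pool is (2, 1, 2, 2)
  run P6 (needs (2, 0, 2, 1), free (2, 1, 2, 2)); after release of (1, 0, 2, 0) the pool is (3, 1, 4, 2)
  run P0 (needs (2, 0, 2, 0), free (3, 1, 4, 2)); after release of (0, 1, 2, 0) the pool is (3, 2, 6, 2)
  run P3 (needs (1, 1, 3, 0), free (3, 2, 6, 2)); after release of (2, 0, 2, 3) the pool is (5, 2, 8, 5)


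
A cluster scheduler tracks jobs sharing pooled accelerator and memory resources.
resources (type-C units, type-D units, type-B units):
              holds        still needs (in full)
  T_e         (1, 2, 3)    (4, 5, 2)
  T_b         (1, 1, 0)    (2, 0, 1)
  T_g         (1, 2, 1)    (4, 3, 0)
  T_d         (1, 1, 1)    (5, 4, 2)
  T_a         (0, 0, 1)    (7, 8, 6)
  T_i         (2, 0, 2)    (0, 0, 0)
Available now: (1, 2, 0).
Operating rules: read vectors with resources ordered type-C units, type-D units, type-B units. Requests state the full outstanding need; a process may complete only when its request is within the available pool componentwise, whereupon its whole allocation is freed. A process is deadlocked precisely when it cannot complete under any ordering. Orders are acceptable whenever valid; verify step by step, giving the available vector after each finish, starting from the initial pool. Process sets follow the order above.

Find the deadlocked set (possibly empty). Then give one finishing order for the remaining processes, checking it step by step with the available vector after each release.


The deadlocked set is empty.
Key observation: no deadlock: T_i fits now, and the freed resources carry the rest through.
The rest can finish in the order T_i, T_b, T_g, T_d, T_e, T_a. Step-by-step check:
  pool = (1, 2, 0)
  run T_i (needs (0, 0, 0), free (1, 2, 0)); after release of (2, 0, 2) the pool is (3, 2, 2)
  run T_b (needs (2, 0, 1), free (3, 2, 2)); after release of (1, 1, 0) the pool is (4, 3, 2)
  run T_g (needs (4, 3, 0), free (4, 3, 2)); after release of (1, 2, 1) the pool is (5, 5, 3)
  run T_d (needs (5, 4, 2), free (5, 5, 3)); after release of (1, 1, 1) the pool is (6, 6, 4)
  run T_e (needs (4, 5, 2), free (6, 6, 4)); after release of (1, 2, 3) the pool is (7, 8, 7)
  run T_a (needs (7, 8, 6), free (7, 8, 7)); after release of (0, 0, 1) the pool is (7, 8, 8)


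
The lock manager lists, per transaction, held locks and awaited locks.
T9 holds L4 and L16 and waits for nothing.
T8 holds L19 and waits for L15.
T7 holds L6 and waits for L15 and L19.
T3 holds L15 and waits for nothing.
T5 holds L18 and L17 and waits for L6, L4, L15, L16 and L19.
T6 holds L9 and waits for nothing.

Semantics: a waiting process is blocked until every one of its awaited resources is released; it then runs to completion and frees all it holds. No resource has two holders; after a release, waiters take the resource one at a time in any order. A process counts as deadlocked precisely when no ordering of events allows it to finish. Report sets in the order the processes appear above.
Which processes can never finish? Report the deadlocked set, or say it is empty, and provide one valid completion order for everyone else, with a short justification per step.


No process is deadlocked.
Key observation: no waiting chain loops back on itself — every chain ends at a process that waits on nothing, so everyone eventually runs.
One completion order for the rest: T3, T8, T7, T9, T5, T6.
Verifying each step:
  T3 waits on nothing -> runs at once and releases L15
  T8: everything it awaited (L15) is free; runs, freeing L19
  T7: everything it awaited (L15 and L19) is free; runs, freeing L6
  T9 waits on nothing -> runs at once and releases L4 and L16
  T5: everything it awaited (L6, L4, L15, L16 and L19) is free; runs, freeing L18 and L17
  T6 waits on nothing -> runs at once and releases L9


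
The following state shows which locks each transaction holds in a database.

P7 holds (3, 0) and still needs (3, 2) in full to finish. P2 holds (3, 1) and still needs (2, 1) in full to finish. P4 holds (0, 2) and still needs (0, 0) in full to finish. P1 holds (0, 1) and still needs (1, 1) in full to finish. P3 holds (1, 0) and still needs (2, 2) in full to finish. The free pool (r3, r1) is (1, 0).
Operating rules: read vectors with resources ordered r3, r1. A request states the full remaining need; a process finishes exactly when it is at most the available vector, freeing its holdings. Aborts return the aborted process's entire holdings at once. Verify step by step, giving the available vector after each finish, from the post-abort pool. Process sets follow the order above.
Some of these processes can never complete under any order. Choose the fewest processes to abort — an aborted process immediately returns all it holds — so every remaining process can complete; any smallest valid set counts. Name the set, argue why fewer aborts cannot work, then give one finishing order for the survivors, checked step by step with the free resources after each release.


Minimum abort set: P7.
Key observation: P3 could never have finished before the abort; with (3, 0) returned by P7, it fits at step 3.
No smaller set exists: with zero aborts the deadlock remains.
One survivor order: P4, P1, P3, P2. Verifying each step (post-abort pool first):
  pool = (4, 0)
  run P4 (needs (0, 0), free (4, 0)); after release of (0, 2) the pool is (4, 2)
  run P1 (needs (1, 1), free (4, 2)); after release of (0, 1) the pool is (4, 3)
  run P3 (needs (2, 2), free (4, 3)); after release of (1, 0) the pool is (5, 3)
  run P2 (needs (2, 1), free (5, 3)); after release of (3, 1) the pool is (8, 4)


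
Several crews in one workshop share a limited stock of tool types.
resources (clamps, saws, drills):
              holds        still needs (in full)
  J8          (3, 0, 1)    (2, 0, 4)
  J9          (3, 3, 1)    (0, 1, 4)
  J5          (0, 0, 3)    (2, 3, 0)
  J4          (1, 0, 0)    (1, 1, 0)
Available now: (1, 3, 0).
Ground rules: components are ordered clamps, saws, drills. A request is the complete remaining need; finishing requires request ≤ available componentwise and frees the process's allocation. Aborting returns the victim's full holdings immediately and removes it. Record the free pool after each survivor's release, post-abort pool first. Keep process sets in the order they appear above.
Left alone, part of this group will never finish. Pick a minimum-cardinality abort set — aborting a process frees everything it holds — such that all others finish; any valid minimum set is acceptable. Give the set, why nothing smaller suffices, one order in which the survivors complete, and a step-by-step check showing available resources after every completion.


Abort J9.
Key observation: J8 had no path to completion before; after the abort of J9 ((3, 3, 1) returned), step 2 is where it fits.
Why nothing smaller works: aborting no one leaves the state deadlocked as given.
The survivors complete as J5, J8, J4. Check, step by step (starting from the post-abort pool):
  pool = (4, 6, 1)
  run J5 (needs (2, 3, 0), free (4, 6, 1)); after release of (0, 0, 3) the pool is (4, 6, 4)
  run J8 (needs (2, 0, 4), free (4, 6, 4)); after release of (3, 0, 1) the pool is (7, 6, 5)
  run J4 (needs (1, 1, 0), free (7, 6, 5)); after release of (1, 0, 0) the pool is (8, 6, 5)


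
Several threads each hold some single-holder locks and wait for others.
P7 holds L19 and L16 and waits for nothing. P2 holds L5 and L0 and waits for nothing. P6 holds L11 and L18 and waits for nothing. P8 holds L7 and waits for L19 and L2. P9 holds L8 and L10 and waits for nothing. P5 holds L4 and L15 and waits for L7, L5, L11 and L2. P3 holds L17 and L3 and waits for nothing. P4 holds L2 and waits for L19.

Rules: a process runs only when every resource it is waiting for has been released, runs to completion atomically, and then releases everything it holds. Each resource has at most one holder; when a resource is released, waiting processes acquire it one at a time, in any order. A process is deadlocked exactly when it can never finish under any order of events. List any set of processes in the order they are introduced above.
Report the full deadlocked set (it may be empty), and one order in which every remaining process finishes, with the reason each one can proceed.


The deadlocked set is empty.
Key observation: no waiting chain loops back on itself — every chain ends at a process that waits on nothing, so everyone eventually runs.
One completion order for the rest: P6, P3, P7, P4, P8, P2, P9, P5.
Check, step by step:
  P6: no waits; runs immediately, freeing L11 and L18
  P3: no waits; runs immediately, freeing L17 and L3
  P7: no waits; runs immediately, freeing L19 and L16
  P4: everything it awaited (L19) is free; runs, freeing L2
  P8: everything it awaited (L19 and L2) is free; runs, freeing L7
  P2: no waits; runs immediately, freeing L5 and L0
  P9: no waits; runs immediately, freeing L8 and L10
  P5: everything it awaited (L7, L5, L11 and L2) is free; runs, freeing L4 and L15


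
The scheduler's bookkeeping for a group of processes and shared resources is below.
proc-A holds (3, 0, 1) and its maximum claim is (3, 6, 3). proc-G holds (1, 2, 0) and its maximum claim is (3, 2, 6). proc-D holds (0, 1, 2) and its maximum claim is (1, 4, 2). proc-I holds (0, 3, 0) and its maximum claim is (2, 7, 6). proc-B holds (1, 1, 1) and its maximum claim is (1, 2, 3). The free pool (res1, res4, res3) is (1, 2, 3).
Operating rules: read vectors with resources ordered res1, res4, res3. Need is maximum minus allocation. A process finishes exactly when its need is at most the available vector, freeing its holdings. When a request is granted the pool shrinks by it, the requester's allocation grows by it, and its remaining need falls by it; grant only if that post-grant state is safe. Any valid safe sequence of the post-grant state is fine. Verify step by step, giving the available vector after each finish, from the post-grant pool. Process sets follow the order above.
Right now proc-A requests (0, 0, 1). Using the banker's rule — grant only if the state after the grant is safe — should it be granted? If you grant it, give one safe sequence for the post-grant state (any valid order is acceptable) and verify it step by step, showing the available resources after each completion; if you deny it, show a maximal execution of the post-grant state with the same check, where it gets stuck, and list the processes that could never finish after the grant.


DENY: after the grant no complete ordering would exist.
Key observation: after proc-B, proc-D the pool peaks at (2, 4, 5), and each blocked process is short somewhere: proc-A on res4; proc-G on res3; proc-I on res3.
After a pretend grant, a maximal execution: proc-B, proc-D — then nothing else fits. Walking it through:
  pool = (1, 2, 2)
  proc-B: need (0, 1, 2) fits (1, 2, 2); releases (1, 1, 1), pool now (2, 3, 3)
  proc-D: need (1, 3, 0) fits (2, 3, 3); releases (0, 1, 2), pool now (2, 4, 5)
  proc-A still needs (0, 6, 1) but only (2, 4, 5) is free — short on res4
  proc-G still needs (2, 0, 6) but only (2, 4, 5) is free — short on res3
  proc-I still needs (2, 4, 6) but only (2, 4, 5) is free — short on res3
Processes that could never finish after the grant: proc-A, proc-G and proc-I.


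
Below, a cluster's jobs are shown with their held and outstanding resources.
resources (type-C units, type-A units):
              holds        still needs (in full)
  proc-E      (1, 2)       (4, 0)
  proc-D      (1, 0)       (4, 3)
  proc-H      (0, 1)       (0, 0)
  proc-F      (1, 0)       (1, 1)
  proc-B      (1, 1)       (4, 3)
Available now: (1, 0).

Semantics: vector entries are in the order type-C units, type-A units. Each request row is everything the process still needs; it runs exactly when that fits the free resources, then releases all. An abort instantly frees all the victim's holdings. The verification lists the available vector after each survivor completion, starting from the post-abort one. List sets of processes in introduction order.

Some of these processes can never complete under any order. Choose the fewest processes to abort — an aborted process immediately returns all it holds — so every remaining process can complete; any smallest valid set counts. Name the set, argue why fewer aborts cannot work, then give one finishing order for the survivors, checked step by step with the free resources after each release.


Abort proc-D and proc-B.
Key observation: aborting proc-D and proc-B returns (2, 1), and proc-E — hopeless before — runs at step 2 with the returned capacity in the pool.
No one abort is enough; case by case: proc-E alone leaves proc-D blocked (short on type-C units); proc-D alone leaves proc-E blocked (short on type-C units); proc-H alone leaves proc-E blocked (short on type-C units); proc-F alone leaves proc-E blocked (short on type-C units); proc-B alone leaves proc-E blocked (short on type-C units).
One survivor order: proc-F, proc-E, proc-H. Step-by-step check (post-abort pool first):
  pool = (3, 1)
  run proc-F (needs (1, 1), free (3, 1)); after release of (1, 0) the pool is (4, 1)
  run proc-E (needs (4, 0), free (4, 1)); after release of (1, 2) the pool is (5, 3)
  run proc-H (needs (0, 0), free (5, 3)); after release of (0, 1) the pool is (5, 4)


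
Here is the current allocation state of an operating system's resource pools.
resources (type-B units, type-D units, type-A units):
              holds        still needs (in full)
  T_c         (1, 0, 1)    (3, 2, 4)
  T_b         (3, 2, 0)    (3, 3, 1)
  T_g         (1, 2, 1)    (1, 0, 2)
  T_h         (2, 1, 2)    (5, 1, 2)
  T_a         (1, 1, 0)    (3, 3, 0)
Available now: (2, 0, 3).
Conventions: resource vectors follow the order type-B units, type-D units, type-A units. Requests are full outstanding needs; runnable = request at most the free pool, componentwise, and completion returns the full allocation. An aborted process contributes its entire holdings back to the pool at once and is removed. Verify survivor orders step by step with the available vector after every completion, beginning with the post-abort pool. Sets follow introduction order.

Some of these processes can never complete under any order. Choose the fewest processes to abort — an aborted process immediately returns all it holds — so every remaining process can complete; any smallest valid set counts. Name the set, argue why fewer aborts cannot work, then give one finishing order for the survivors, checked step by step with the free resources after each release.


Abort T_a.
Key observation: the deadlocked T_b becomes finishable only because T_a released (1, 1, 0); it completes at step 2 below.
Why nothing smaller works: aborting no one leaves the state deadlocked as given.
The survivors complete as T_g, T_b, T_c, T_h. Check, step by step (starting from the post-abort pool):
  pool = (3, 1, 3)
  T_g: need (1, 0, 2) fits (3, 1, 3); releases (1, 2, 1), pool now (4, 3, 4)
  T_b: need (3, 3, 1) fits (4, 3, 4); releases (3, 2, 0), pool now (7, 5, 4)
  T_c: need (3, 2, 4) fits (7, 5, 4); releases (1, 0, 1), pool now (8, 5, 5)
  T_h: need (5, 1, 2) fits (8, 5, 5); releases (2, 1, 2), pool now (10, 6, 7)


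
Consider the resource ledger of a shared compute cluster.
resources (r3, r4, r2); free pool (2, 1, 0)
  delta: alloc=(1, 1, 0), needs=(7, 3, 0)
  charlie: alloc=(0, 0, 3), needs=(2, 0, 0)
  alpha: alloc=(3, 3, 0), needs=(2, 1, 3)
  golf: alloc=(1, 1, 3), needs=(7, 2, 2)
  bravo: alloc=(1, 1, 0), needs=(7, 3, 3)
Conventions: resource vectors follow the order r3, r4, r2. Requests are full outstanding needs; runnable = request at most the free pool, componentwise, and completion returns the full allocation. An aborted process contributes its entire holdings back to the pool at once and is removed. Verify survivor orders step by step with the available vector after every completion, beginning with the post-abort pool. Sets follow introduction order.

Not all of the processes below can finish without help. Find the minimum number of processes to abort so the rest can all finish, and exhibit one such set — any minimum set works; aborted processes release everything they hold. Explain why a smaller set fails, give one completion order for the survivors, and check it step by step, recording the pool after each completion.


The answer: abort delta and bravo.
Key observation: aborting delta and bravo returns (2, 2, 0), and golf — hopeless before — runs at step 3 with the returned capacity in the pool.
No one abort is enough; case by case: delta alone leaves golf blocked (short on r3); charlie alone leaves delta blocked (short on r3); alpha alone leaves delta blocked (short on r3); golf alone leaves delta blocked (short on r3); bravo alone leaves delta blocked (short on r3).
The survivors complete as charlie, alpha, golf. Step-by-step check (starting from the post-abort pool):
  pool = (4, 3, 0)
  charlie: need (2, 0, 0) fits (4, 3, 0); releases (0, 0, 3), pool now (4, 3, 3)
  alpha: need (2, 1, 3) fits (4, 3, 3); releases (3, 3, 0), pool now (7, 6, 3)
  golf: need (7, 2, 2) fits (7, 6, 3); releases (1, 1, 3), pool now (8, 7, 6)


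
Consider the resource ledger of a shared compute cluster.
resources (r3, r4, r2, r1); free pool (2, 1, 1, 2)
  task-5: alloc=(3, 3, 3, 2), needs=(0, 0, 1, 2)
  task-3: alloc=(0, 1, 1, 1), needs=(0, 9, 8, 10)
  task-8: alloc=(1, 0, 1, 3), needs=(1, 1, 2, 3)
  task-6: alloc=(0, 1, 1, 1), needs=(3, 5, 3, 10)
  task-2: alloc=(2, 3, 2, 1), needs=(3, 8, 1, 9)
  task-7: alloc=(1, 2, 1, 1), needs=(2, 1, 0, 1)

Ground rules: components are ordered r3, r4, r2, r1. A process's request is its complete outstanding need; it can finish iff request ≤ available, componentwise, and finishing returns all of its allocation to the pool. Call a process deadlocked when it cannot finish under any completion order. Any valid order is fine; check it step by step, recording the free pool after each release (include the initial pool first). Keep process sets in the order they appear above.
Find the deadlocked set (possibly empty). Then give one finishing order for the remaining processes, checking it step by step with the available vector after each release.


The deadlocked set is task-3, task-6 and task-2.
Key observation: even finishing task-7, task-8, task-5 leaves just (7, 6, 6, 8) free — too little r1 for any of the remaining processes.
A valid finishing order for the others: task-7, task-8, task-5. Verifying each step:
  pool = (2, 1, 1, 2)
  task-7: need (2, 1, 0, 1) fits (2, 1, 1, 2); releases (1, 2, 1, 1), pool now (3, 3, 2, 3)
  task-8: need (1, 1, 2, 3) fits (3, 3, 2, 3); releases (1, 0, 1, 3), pool now (4, 3, 3, 6)
  task-5: need (0, 0, 1, 2) fits (4, 3, 3, 6); releases (3, 3, 3, 2), pool now (7, 6, 6, 8)
None of the blocked processes ever fits:
  blocked: task-3 wants (0, 9, 8, 10), pool (7, 6, 6, 8) — not enough r4, r2 and r1
  blocked: task-6 wants (3, 5, 3, 10), pool (7, 6, 6, 8) — not enough r1
  blocked: task-2 wants (3, 8, 1, 9), pool (7, 6, 6, 8) — not enough r4 and r1


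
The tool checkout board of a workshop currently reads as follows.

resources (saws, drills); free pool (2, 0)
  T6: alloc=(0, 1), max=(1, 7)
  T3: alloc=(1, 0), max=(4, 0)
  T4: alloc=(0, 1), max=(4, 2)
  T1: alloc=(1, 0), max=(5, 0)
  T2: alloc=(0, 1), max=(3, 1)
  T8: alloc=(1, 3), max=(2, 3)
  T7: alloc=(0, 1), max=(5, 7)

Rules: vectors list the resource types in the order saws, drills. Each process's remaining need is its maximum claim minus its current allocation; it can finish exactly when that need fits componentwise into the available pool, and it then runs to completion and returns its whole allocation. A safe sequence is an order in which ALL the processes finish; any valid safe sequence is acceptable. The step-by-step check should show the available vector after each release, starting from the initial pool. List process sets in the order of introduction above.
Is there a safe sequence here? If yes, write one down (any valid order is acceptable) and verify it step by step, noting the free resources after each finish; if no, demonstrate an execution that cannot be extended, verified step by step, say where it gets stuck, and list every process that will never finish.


UNSAFE.
Key observation: the wall is drills: completing T8, T2, T3, T1, T4 brings the pool only to (5, 5), and all the rest need more.
The run T8, T2, T3, T1, T4 cannot be extended any further. Verifying each step:
  pool = (2, 0)
  T8: need (1, 0) fits (2, 0); releases (1, 3), pool now (3, 3)
  T2: need (3, 0) fits (3, 3); releases (0, 1), pool now (3, 4)
  T3: need (3, 0) fits (3, 4); releases (1, 0), pool now (4, 4)
  T1: need (4, 0) fits (4, 4); releases (1, 0), pool now (5, 4)
  T4: need (4, 1) fits (5, 4); releases (0, 1), pool now (5, 5)
  blocked: T6 wants (1, 6), pool (5, 5) — not enough drills
  blocked: T7 wants (5, 6), pool (5, 5) — not enough drills
Processes that can never finish: T6 and T7.


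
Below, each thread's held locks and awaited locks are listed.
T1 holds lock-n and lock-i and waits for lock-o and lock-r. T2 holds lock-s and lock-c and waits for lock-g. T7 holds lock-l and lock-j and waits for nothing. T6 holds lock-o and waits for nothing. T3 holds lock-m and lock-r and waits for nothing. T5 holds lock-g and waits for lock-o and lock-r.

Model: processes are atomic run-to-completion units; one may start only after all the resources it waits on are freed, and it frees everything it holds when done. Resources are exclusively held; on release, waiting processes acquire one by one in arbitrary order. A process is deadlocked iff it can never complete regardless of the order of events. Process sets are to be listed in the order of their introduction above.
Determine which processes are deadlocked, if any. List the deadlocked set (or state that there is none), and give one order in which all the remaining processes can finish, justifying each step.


The deadlocked set is empty.
Key observation: the wait graph is acyclic; completion cascades from the unblocked processes through everyone else.
A valid finishing order for the others: T6, T3, T5, T7, T2, T1.
Walking it through:
  T6: no waits; runs immediately, freeing lock-o
  T3: no waits; runs immediately, freeing lock-m and lock-r
  T5 waits on lock-o and lock-r — all released -> runs and releases lock-g
  T7: no waits; runs immediately, freeing lock-l and lock-j
  T2 waits on lock-g — all released -> runs and releases lock-s and lock-c
  T1 waits on lock-o and lock-r — all released -> runs and releases lock-n and lock-i


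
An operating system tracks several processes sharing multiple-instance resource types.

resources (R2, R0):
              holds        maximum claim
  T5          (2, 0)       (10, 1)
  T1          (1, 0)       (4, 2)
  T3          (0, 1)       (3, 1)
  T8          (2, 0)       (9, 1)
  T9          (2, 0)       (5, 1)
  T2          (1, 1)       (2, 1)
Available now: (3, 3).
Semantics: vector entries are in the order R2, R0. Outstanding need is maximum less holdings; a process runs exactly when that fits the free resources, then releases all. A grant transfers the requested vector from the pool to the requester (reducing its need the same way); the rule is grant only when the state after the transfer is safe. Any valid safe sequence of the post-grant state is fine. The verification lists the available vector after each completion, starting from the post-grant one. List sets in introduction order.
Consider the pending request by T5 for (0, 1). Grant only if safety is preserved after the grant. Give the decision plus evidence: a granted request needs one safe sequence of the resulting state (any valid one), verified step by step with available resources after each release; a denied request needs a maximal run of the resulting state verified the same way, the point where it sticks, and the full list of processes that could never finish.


GRANT: granting preserves safety; a valid post-grant sequence is T2, T1, T3, T9, T8, T5.
Key observation: granting shrinks the pool to (3, 2), yet T2 still fits and the chain goes through.
Step-by-step check of the post-grant state:
  pool = (3, 2)
  T2: need (1, 0) fits (3, 2); releases (1, 1), pool now (4, 3)
  T1: need (3, 2) fits (4, 3); releases (1, 0), pool now (5, 3)
  T3: need (3, 0) fits (5, 3); releases (0, 1), pool now (5, 4)
  T9: need (3, 1) fits (5, 4); releases (2, 0), pool now (7, 4)
  T8: need (7, 1) fits (7, 4); releases (2, 0), pool now (9, 4)
  T5: need (8, 0) fits (9, 4); releases (2, 1), pool now (11, 5)


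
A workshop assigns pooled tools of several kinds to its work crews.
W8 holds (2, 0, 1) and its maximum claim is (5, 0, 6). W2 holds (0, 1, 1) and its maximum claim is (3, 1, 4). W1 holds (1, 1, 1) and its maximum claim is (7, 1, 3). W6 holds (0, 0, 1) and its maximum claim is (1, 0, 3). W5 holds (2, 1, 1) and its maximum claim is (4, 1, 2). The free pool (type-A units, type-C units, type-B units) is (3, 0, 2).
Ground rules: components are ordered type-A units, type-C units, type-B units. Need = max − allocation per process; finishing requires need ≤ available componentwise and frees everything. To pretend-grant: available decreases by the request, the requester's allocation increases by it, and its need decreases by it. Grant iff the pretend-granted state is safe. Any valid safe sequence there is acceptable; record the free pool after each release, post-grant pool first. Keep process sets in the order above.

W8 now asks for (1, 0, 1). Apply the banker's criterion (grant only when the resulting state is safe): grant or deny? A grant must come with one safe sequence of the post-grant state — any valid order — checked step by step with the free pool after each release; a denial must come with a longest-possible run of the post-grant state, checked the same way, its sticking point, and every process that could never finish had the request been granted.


GRANT. The post-grant state is safe; one safe sequence: W5, W6, W2, W8, W1.
Key observation: granting shrinks the pool to (2, 0, 1), yet W5 still fits and the chain goes through.
Verifying the post-grant state step by step:
  pool = (2, 0, 1)
  run W5 (needs (2, 0, 1), free (2, 0, 1)); after release of (2, 1, 1) the pool is (4, 1, 2)
  run W6 (needs (1, 0, 2), free (4, 1, 2)); after release of (0, 0, 1) the pool is (4, 1, 3)
  run W2 (needs (3, 0, 3), free (4, 1, 3)); after release of (0, 1, 1) the pool is (4, 2, 4)
  run W8 (needs (2, 0, 4), free (4, 2, 4)); after release of (3, 0, 2) the pool is (7, 2, 6)
  run W1 (needs (6, 0, 2), free (7, 2, 6)); after release of (1, 1, 1) the pool is (8, 3, 7)


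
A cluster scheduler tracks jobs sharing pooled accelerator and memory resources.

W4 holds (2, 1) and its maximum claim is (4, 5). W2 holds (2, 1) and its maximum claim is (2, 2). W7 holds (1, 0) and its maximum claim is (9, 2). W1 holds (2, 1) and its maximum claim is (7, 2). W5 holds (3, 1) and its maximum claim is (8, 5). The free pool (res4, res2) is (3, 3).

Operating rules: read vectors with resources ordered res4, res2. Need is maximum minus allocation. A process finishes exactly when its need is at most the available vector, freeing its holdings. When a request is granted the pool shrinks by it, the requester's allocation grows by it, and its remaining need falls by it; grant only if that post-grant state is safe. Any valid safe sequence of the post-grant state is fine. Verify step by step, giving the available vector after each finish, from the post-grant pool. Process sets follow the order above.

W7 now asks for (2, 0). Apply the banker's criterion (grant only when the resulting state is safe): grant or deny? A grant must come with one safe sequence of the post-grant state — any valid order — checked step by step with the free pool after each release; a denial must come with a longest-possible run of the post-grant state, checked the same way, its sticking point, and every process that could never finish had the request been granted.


GRANT. The post-grant state is safe; one safe sequence: W2, W4, W1, W7, W5.
Key observation: post-grant, (1, 3) remains, and an order beginning with W2 completes everyone.
Verifying the post-grant state step by step:
  pool = (1, 3)
  W2: need (0, 1) fits (1, 3); releases (2, 1), pool now (3, 4)
  W4: need (2, 4) fits (3, 4); releases (2, 1), pool now (5, 5)
  W1: need (5, 1) fits (5, 5); releases (2, 1), pool now (7, 6)
  W7: need (6, 2) fits (7, 6); releases (3, 0), pool now (10, 6)
  W5: need (5, 4) fits (10, 6); releases (3, 1), pool now (13, 7)


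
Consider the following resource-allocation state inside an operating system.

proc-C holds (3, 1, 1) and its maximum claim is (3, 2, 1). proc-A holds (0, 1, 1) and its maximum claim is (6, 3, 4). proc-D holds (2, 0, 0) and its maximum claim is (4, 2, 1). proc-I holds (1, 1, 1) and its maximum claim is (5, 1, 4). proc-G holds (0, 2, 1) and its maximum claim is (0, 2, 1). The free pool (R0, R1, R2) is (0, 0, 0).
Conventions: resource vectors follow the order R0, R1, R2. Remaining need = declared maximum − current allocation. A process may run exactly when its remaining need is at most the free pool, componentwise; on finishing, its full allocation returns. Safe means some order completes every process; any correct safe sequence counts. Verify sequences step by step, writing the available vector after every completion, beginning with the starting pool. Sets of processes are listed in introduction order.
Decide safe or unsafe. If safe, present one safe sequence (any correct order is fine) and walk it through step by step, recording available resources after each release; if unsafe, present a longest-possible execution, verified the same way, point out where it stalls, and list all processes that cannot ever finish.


The state is UNSAFE.
Key observation: once proc-G, proc-C, proc-D finish, the pool peaks at (5, 3, 2) — and every remaining process still needs more R2 than that.
Going as far as possible: proc-G, proc-C, proc-D; after that, nothing fits. Check, step by step:
  pool = (0, 0, 0)
  run proc-G (needs (0, 0, 0), free (0, 0, 0)); after release of (0, 2, 1) the pool is (0, 2, 1)
  run proc-C (needs (0, 1, 0), free (0, 2, 1)); after release of (3, 1, 1) the pool is (3, 3, 2)
  run proc-D (needs (2, 2, 1), free (3, 3, 2)); after release of (2, 0, 0) the pool is (5, 3, 2)
  blocked: proc-A wants (6, 2, 3), pool (5, 3, 2) — not enough R0 and R2
  blocked: proc-I wants (4, 0, 3), pool (5, 3, 2) — not enough R2
Processes that can never finish: proc-A and proc-I.


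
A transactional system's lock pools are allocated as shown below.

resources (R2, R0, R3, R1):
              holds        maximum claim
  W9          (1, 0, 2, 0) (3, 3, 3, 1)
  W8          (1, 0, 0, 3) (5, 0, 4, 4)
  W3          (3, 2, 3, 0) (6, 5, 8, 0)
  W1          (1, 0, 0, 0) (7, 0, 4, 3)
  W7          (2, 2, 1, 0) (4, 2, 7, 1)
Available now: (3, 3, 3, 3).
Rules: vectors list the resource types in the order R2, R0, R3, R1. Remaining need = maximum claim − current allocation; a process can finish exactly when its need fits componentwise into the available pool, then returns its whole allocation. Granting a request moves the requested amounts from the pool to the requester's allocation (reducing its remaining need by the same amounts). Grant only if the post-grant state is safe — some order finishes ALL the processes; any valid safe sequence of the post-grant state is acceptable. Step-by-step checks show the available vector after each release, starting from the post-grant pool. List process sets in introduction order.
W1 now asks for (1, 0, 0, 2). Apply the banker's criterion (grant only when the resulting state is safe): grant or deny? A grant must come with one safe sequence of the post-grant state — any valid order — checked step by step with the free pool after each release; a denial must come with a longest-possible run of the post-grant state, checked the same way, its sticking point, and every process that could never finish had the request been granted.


GRANT. The post-grant state is safe; one safe sequence: W9, W3, W7, W8, W1.
Key observation: the transfer keeps a workable pool ((2, 3, 3, 1)); W9 starts the safe sequence.
Step-by-step check of the post-grant state:
  pool = (2, 3, 3, 1)
  W9: need (2, 3, 1, 1) fits (2, 3, 3, 1); releases (1, 0, 2, 0), pool now (3, 3, 5, 1)
  W3: need (3, 3, 5, 0) fits (3, 3, 5, 1); releases (3, 2, 3, 0), pool now (6, 5, 8, 1)
  W7: need (2, 0, 6, 1) fits (6, 5, 8, 1); releases (2, 2, 1, 0), pool now (8, 7, 9, 1)
  W8: need (4, 0, 4, 1) fits (8, 7, 9, 1); releases (1, 0, 0, 3), pool now (9, 7, 9, 4)
  W1: need (5, 0, 4, 1) fits (9, 7, 9, 4); releases (2, 0, 0, 2), pool now (11, 7, 9, 6)


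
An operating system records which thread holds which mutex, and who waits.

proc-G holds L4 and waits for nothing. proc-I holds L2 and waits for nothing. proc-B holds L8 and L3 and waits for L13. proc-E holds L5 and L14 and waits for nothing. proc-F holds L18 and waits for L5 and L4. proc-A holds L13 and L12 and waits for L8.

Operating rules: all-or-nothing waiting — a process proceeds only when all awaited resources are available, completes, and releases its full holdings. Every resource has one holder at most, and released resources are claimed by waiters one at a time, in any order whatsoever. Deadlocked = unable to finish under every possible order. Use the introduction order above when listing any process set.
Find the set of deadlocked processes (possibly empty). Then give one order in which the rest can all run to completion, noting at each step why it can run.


Deadlocked set: proc-B and proc-A.
Key observation: the knot is the closed ring of waits proc-B -> proc-A -> proc-B; no other process is dragged down with it.
A valid finishing order for the others: proc-E, proc-G, proc-I, proc-F.
Walking it through:
  run proc-E (it waits on nothing); releases L5 and L14
  run proc-G (it waits on nothing); releases L4
  run proc-I (it waits on nothing); releases L2
  run proc-F (all its waits — L5 and L4 — are resolved); releases L18


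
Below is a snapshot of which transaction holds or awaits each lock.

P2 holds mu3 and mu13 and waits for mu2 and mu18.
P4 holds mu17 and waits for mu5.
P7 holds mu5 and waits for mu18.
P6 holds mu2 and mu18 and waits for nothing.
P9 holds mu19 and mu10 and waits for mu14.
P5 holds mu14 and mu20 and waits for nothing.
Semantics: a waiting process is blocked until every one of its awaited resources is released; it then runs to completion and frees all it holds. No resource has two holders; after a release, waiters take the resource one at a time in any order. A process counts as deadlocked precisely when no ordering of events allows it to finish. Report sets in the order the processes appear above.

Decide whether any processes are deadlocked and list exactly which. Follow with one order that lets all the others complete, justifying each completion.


Nothing here is deadlocked.
Key observation: every chain of waits terminates; starting from the processes that wait on nothing, all the rest unlock in turn.
One completion order for the rest: P5, P6, P7, P9, P4, P2.
Check, step by step:
  P5 waits on nothing -> runs at once and releases mu14 and mu20
  P6 waits on nothing -> runs at once and releases mu2 and mu18
  P7: everything it awaited (mu18) is free; runs, freeing mu5
  P9: everything it awaited (mu14) is free; runs, freeing mu19 and mu10
  P4: everything it awaited (mu5) is free; runs, freeing mu17
  P2: everything it awaited (mu2 and mu18) is free; runs, freeing mu3 and mu13
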